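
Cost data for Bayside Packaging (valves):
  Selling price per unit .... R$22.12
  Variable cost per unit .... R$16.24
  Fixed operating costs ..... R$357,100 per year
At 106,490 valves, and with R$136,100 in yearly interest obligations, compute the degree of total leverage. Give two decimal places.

4.71

Contribution at this volume is 106,490 × R$5.88 = R$626,161.20.
EBIT = R$626,161.20 − R$357,100 = R$269,061.20. Interest = R$136,100.00, so EBIT − I = R$132,961.20.
Degree of total leverage = total CM / (EBIT − interest) = R$626,161.20 / R$132,961.20 = 4.7094.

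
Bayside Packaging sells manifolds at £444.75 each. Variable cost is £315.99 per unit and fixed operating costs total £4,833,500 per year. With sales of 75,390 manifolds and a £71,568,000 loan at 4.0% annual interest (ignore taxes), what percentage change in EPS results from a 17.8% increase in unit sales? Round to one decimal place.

Total contribution margin = 75,390 × £128.76 = £9,707,216.40.
EBIT = £9,707,216.40 − £4,833,500 = £4,873,716.40.
After interest of £2,862,720.00, pre-tax earnings = £2,010,996.40.
Degree of combined leverage = contribution ÷ (EBIT − I) = £9,707,216.40 ÷ £2,010,996.40 = 4.8271.
EPS therefore changes by 4.8271 × (+17.8%) = +85.9%.

+85.9%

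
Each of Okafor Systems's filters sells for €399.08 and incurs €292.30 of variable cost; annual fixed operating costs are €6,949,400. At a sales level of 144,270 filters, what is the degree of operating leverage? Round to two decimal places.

1.82

At 144,270 units, contribution = 144,270 × €106.78 = €15,405,150.60.
EBIT = €15,405,150.60 − €6,949,400 = €8,455,750.60.
DOL = contribution ÷ EBIT = €15,405,150.60 ÷ €8,455,750.60 = 1.8219.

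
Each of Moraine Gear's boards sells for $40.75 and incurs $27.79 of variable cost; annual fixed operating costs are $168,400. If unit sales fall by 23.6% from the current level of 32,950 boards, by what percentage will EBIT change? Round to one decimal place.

-39.0%

At 32,950 units, contribution = 32,950 × $12.96 = $427,032.00.
EBIT = $427,032.00 − $168,400 = $258,632.00.
So DOL = total CM / EBIT = $427,032.00 / $258,632.00 = 1.6511.
Operating income changes by 1.6511 × -23.6% = -39.0%.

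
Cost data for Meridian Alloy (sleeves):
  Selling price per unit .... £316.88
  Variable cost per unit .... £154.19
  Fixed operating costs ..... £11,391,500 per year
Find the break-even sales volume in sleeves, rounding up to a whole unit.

70,020 sleeves

Each unit contributes £316.88 − £154.19 = £162.69.
Break-even Q = £11,391,500 / £162.69 = 70,019.67 → 70,020 sleeves.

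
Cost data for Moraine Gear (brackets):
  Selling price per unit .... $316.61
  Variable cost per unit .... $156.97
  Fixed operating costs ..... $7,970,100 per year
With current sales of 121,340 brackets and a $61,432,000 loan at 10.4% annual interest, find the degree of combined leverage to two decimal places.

3.87

At 121,340 units, contribution = 121,340 × $159.64 = $19,370,717.60.
EBIT = $19,370,717.60 − $7,970,100 = $11,400,617.60. Interest = $6,388,928.00.
DOL = $19,370,717.60 ÷ $11,400,617.60 = 1.6991; DFL = $11,400,617.60 ÷ $5,011,689.60 = 2.2748.
DCL = DOL × DFL = 1.6991 × 2.2748 = 3.8651.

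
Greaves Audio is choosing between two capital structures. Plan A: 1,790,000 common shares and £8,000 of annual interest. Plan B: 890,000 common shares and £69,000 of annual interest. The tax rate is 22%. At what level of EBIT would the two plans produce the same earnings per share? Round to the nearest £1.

£129,322

At indifference, (EBIT − 8,000)(1 − t)/1,790,000 = (EBIT − 69,000)(1 − t)/890,000.
The (1 − t) factor cancels: (EBIT − 8,000) × 890,000 = (EBIT − 69,000) × 1,790,000.
EBIT × (1,790,000 − 890,000) = 69,000 × 1,790,000 − 8,000 × 890,000 = 116,390,000,000, so EBIT = 116,390,000,000 ÷ 900,000 = 129,322.22.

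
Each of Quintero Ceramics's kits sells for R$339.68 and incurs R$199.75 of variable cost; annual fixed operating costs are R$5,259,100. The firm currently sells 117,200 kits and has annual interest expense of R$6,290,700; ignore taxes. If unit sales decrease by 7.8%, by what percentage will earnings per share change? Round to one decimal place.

Contribution at this volume is 117,200 × R$139.93 = R$16,399,796.00.
Subtracting fixed costs: EBIT = R$16,399,796.00 − R$5,259,100 = R$11,140,696.00.
Interest = R$6,290,700.00, so EBIT − I = R$4,849,996.00.
DCL = total CM / (EBIT − I) = R$16,399,796.00 / R$4,849,996.00 = 3.3814.
%ΔEPS = DCL × %ΔSales = 3.3814 × -7.8% = -26.4%.

-26.4%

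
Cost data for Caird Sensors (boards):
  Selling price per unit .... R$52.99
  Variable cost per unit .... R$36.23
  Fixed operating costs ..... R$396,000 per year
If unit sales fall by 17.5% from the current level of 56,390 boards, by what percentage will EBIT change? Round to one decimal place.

Contribution at this volume is 56,390 × R$16.76 = R$945,096.40.
Subtracting fixed costs: EBIT = R$945,096.40 − R$396,000 = R$549,096.40.
Degree of operating leverage = R$945,096.40 / R$549,096.40 = 1.7212.
So EBIT moves 1.7212 × (-17.5%) = -30.1%.

-30.1%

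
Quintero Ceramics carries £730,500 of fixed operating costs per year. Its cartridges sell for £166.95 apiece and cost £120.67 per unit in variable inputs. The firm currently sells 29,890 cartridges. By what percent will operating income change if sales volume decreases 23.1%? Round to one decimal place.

-48.9%

Contribution at this volume is 29,890 × £46.28 = £1,383,309.20.
Operating income = contribution − fixed costs = £1,383,309.20 − £730,500 = £652,809.20.
So DOL = total CM / EBIT = £1,383,309.20 / £652,809.20 = 2.1190.
Operating income changes by 2.1190 × -23.1% = -48.9%.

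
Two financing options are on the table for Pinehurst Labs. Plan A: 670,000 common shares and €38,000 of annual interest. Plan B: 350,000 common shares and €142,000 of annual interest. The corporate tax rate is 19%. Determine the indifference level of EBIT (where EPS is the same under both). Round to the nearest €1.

Set EPS_A = EPS_B: (EBIT − €38,000)(1 − 0.19) ÷ 670,000 = (EBIT − €142,000)(1 − 0.19) ÷ 350,000.
Cancelling (1 − t) and cross-multiplying: 350,000·(EBIT − 38,000) = 670,000·(EBIT − 142,000).
Solving, EBIT = (142,000·670,000 − 38,000·350,000) / (670,000 − 350,000) = 81,840,000,000 / 320,000 = 255,750.00.

€255,750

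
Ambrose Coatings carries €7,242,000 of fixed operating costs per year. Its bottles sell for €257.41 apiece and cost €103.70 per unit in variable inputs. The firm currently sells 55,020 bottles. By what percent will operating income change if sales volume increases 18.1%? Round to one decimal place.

+126.0%

At 55,020 units, contribution = 55,020 × €153.71 = €8,457,124.20.
Operating income = contribution − fixed costs = €8,457,124.20 − €7,242,000 = €1,215,124.20.
DOL = contribution ÷ EBIT = €8,457,124.20 ÷ €1,215,124.20 = 6.9599.
%ΔEBIT = DOL × %ΔSales = 6.9599 × +18.1% = +126.0%.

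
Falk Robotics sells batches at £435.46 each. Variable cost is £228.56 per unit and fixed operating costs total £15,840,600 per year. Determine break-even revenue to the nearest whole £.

£33,339,525

CM per unit = £435.46 − £228.56 = £206.90; CM ratio = £206.90 / £435.46 = 0.4751.
Break-even revenue = fixed costs × price ÷ CM = £15,840,600 × £435.46 ÷ £206.90 = £33,339,525.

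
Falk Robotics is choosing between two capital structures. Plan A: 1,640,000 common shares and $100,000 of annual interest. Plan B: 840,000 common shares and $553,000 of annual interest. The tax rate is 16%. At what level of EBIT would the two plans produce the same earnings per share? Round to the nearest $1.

Set EPS_A = EPS_B: (EBIT − $100,000)(1 − 0.16) ÷ 1,640,000 = (EBIT − $553,000)(1 − 0.16) ÷ 840,000.
The (1 − t) factor cancels: (EBIT − 100,000) × 840,000 = (EBIT − 553,000) × 1,640,000.
EBIT × (1,640,000 − 840,000) = 553,000 × 1,640,000 − 100,000 × 840,000 = 822,920,000,000, so EBIT = 822,920,000,000 ÷ 800,000 = 1,028,650.00.

$1,028,650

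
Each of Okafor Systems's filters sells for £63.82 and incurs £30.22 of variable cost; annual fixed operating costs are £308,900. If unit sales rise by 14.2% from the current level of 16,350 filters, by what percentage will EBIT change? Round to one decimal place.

Total contribution margin = 16,350 × £33.60 = £549,360.00.
Operating income = contribution − fixed costs = £549,360.00 − £308,900 = £240,460.00.
DOL = contribution ÷ EBIT = £549,360.00 ÷ £240,460.00 = 2.2846.
Operating income changes by 2.2846 × +14.2% = +32.4%.

+32.4%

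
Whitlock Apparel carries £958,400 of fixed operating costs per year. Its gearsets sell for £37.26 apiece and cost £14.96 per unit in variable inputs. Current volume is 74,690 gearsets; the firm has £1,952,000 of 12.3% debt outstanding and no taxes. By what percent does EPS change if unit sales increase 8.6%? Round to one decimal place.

+30.7%

Contribution at this volume is 74,690 × £22.30 = £1,665,587.00.
Subtracting fixed costs: EBIT = £1,665,587.00 − £958,400 = £707,187.00.
Interest = £240,096.00, so EBIT − I = £467,091.00.
Degree of combined leverage = contribution ÷ (EBIT − I) = £1,665,587.00 ÷ £467,091.00 = 3.5659.
%ΔEPS = DCL × %ΔSales = 3.5659 × +8.6% = +30.7%.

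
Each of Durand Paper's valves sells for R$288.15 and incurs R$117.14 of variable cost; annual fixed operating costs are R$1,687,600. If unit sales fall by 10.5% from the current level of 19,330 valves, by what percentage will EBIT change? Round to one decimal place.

-21.5%

At 19,330 units, contribution = 19,330 × R$171.01 = R$3,305,623.30.
Operating income = contribution − fixed costs = R$3,305,623.30 − R$1,687,600 = R$1,618,023.30.
DOL = contribution ÷ EBIT = R$3,305,623.30 ÷ R$1,618,023.30 = 2.0430.
Operating income changes by 2.0430 × -10.5% = -21.5%.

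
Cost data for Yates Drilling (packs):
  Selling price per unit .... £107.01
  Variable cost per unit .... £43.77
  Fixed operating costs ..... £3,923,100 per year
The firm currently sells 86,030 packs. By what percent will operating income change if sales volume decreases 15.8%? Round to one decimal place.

Contribution at this volume is 86,030 × £63.24 = £5,440,537.20.
EBIT = £5,440,537.20 − £3,923,100 = £1,517,437.20.
DOL = contribution ÷ EBIT = £5,440,537.20 ÷ £1,517,437.20 = 3.5853.
Operating income changes by 3.5853 × -15.8% = -56.6%.

-56.6%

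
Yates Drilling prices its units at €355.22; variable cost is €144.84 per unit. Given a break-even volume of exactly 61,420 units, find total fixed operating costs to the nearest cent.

Contribution margin per unit = €355.22 − €144.84 = €210.38.
Since BE = FC / CM, FC = 61,420 × €210.38 = €12,921,539.60.

€12,921,539.60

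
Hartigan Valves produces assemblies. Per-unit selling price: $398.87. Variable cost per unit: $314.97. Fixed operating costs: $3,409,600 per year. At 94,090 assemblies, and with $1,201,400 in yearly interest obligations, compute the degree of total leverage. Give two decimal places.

2.40

Contribution at this volume is 94,090 × $83.90 = $7,894,151.00.
EBIT = $7,894,151.00 − $3,409,600 = $4,484,551.00. Interest = $1,201,400.00, so EBIT − I = $3,283,151.00.
DCL = contribution ÷ (EBIT − I) = $7,894,151.00 ÷ $3,283,151.00 = 2.4044.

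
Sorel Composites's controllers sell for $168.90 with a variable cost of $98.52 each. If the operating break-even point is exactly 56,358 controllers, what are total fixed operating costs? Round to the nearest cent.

$3,966,476.04

Unit CM = price − variable cost = $168.90 − $98.52 = $70.38.
Since BE = FC / CM, FC = 56,358 × $70.38 = $3,966,476.04.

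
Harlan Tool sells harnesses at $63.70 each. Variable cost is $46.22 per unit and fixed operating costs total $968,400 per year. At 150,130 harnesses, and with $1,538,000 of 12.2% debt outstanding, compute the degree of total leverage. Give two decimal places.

Contribution at this volume is 150,130 × $17.48 = $2,624,272.40.
Operating income = contribution − fixed costs = $2,624,272.40 − $968,400 = $1,655,872.40. Interest = $187,636.00.
DOL = $2,624,272.40 ÷ $1,655,872.40 = 1.5848; DFL = $1,655,872.40 ÷ $1,468,236.40 = 1.1278.
DCL = DOL × DFL = 1.5848 × 1.1278 = 1.7873.

1.79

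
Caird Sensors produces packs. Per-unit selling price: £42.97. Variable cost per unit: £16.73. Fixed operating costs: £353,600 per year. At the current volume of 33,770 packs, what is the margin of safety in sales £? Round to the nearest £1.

Unit CM = price − variable cost = £42.97 − £16.73 = £26.24. Break-even units = £353,600 ÷ £26.24 = 13,475.61; break-even revenue = 13,475.61 × £42.97 = £579,046.95.
Actual sales revenue = 33,770 × £42.97 = £1,451,096.90.
Margin of safety = £1,451,096.90 − £579,046.95 = £872,050.

£872,050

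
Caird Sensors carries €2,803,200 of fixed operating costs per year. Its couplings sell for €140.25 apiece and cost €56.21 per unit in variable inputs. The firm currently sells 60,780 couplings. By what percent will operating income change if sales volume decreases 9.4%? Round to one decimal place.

-20.8%

At 60,780 units, contribution = 60,780 × €84.04 = €5,107,951.20.
EBIT = €5,107,951.20 − €2,803,200 = €2,304,751.20.
So DOL = total CM / EBIT = €5,107,951.20 / €2,304,751.20 = 2.2163.
So EBIT moves 2.2163 × (-9.4%) = -20.8%.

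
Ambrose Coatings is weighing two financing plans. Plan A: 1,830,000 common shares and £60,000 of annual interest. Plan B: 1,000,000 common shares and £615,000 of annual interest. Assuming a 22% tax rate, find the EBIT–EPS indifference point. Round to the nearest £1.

£1,283,675

Set EPS_A = EPS_B: (EBIT − £60,000)(1 − 0.22) ÷ 1,830,000 = (EBIT − £615,000)(1 − 0.22) ÷ 1,000,000.
The (1 − t) factor cancels: (EBIT − 60,000) × 1,000,000 = (EBIT − 615,000) × 1,830,000.
Solving, EBIT = (615,000·1,830,000 − 60,000·1,000,000) / (1,830,000 − 1,000,000) = 1,065,450,000,000 / 830,000 = 1,283,674.70.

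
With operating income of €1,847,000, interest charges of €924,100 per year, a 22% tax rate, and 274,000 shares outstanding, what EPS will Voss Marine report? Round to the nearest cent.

€2.63

Interest = €924,100.00, so EBT = €1,847,000 − €924,100.00 = €922,900.00.
After tax at 22%: net income = €922,900.00 × 0.78 = €719,862.00.
Per share: €719,862.00 / 274,000 shares = €2.63.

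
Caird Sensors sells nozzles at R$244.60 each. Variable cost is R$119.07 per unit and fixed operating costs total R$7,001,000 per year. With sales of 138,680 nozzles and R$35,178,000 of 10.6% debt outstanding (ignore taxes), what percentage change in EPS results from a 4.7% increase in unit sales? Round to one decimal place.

+12.3%

Total contribution margin = 138,680 × R$125.53 = R$17,408,500.40.
EBIT = R$17,408,500.40 − R$7,001,000 = R$10,407,500.40.
Interest = R$3,728,868.00, so EBIT − I = R$6,678,632.40.
DCL = total CM / (EBIT − I) = R$17,408,500.40 / R$6,678,632.40 = 2.6066.
EPS therefore changes by 2.6066 × (+4.7%) = +12.3%.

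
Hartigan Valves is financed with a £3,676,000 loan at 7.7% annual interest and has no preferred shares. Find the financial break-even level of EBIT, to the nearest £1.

£283,052

Annual interest = 7.7% × £3,676,000 = £283,052.00.
Without preferred stock the financial break-even is simply EBIT = interest = £283,052.00.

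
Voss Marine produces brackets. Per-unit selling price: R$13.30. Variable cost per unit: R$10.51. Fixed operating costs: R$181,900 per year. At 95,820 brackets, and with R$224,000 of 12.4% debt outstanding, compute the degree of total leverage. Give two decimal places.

4.64

At 95,820 units, contribution = 95,820 × R$2.79 = R$267,337.80.
Operating income = contribution − fixed costs = R$267,337.80 − R$181,900 = R$85,437.80. Interest = R$27,776.00, so EBIT − I = R$57,661.80.
DCL = contribution ÷ (EBIT − I) = R$267,337.80 ÷ R$57,661.80 = 4.6363.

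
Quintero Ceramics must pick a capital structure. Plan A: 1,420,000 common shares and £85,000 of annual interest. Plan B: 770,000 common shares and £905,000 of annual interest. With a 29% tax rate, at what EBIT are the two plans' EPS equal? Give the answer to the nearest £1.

Set EPS_A = EPS_B: (EBIT − £85,000)(1 − 0.29) ÷ 1,420,000 = (EBIT − £905,000)(1 − 0.29) ÷ 770,000.
Cancelling (1 − t) and cross-multiplying: 770,000·(EBIT − 85,000) = 1,420,000·(EBIT − 905,000).
Solving, EBIT = (905,000·1,420,000 − 85,000·770,000) / (1,420,000 − 770,000) = 1,219,650,000,000 / 650,000 = 1,876,384.62.

£1,876,385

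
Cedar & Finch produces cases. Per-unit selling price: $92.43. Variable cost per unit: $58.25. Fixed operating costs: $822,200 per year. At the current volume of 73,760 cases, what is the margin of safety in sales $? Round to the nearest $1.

Unit CM = price − variable cost = $92.43 − $58.25 = $34.18. Break-even units = $822,200 ÷ $34.18 = 24,055.00; break-even revenue = 24,055.00 × $92.43 = $2,223,403.92.
Actual sales revenue = 73,760 × $92.43 = $6,817,636.80.
Margin of safety = $6,817,636.80 − $2,223,403.92 = $4,594,233.

$4,594,233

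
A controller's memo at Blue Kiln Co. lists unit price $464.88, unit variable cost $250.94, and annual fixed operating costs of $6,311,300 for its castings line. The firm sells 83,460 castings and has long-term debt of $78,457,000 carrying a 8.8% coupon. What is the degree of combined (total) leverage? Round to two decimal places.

At 83,460 units, contribution = 83,460 × $213.94 = $17,855,432.40.
Operating income = contribution − fixed costs = $17,855,432.40 − $6,311,300 = $11,544,132.40. Interest = $6,904,216.00, so EBIT − I = $4,639,916.40.
DCL = contribution ÷ (EBIT − I) = $17,855,432.40 ÷ $4,639,916.40 = 3.8482.

3.85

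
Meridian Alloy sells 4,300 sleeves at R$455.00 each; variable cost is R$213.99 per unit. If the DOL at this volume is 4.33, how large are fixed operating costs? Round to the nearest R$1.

Total contribution margin = 4,300 × R$241.01 = R$1,036,343.00.
DOL = contribution / EBIT, so EBIT = R$1,036,343.00 / 4.33 = R$239,340.18.
Fixed costs = CM − EBIT = R$1,036,343.00 − R$239,340.18 = R$797,003.

R$797,003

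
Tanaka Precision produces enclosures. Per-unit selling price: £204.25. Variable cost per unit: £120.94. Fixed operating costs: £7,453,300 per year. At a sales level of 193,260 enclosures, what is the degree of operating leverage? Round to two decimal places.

1.86

Total contribution margin = 193,260 × £83.31 = £16,100,490.60.
Operating income = contribution − fixed costs = £16,100,490.60 − £7,453,300 = £8,647,190.60.
DOL = contribution ÷ EBIT = £16,100,490.60 ÷ £8,647,190.60 = 1.8619.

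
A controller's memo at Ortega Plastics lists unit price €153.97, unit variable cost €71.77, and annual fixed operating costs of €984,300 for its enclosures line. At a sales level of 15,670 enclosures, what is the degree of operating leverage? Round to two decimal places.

4.24

Total contribution margin = 15,670 × €82.20 = €1,288,074.00.
Subtracting fixed costs: EBIT = €1,288,074.00 − €984,300 = €303,774.00.
So DOL = total CM / EBIT = €1,288,074.00 / €303,774.00 = 4.2402.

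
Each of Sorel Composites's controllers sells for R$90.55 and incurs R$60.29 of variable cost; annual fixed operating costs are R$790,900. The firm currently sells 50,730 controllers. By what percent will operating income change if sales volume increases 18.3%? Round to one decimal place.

+37.7%

Contribution at this volume is 50,730 × R$30.26 = R$1,535,089.80.
Operating income = contribution − fixed costs = R$1,535,089.80 − R$790,900 = R$744,189.80.
DOL = contribution ÷ EBIT = R$1,535,089.80 ÷ R$744,189.80 = 2.0628.
%ΔEBIT = DOL × %ΔSales = 2.0628 × +18.3% = +37.7%.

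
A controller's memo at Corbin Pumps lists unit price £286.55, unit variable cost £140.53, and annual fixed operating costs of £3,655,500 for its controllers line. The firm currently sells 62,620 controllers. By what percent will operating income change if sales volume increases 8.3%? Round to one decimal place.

+13.8%

Total contribution margin = 62,620 × £146.02 = £9,143,772.40.
Subtracting fixed costs: EBIT = £9,143,772.40 − £3,655,500 = £5,488,272.40.
So DOL = total CM / EBIT = £9,143,772.40 / £5,488,272.40 = 1.6661.
So EBIT moves 1.6661 × (+8.3%) = +13.8%.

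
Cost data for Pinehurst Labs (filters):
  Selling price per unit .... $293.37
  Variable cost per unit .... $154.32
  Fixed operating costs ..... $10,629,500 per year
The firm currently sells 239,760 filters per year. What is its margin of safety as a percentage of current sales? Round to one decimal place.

68.1%

Each unit contributes $293.37 − $154.32 = $139.05. Break-even units = $10,629,500 ÷ $139.05 = 76,443.73; break-even revenue = 76,443.73 × $293.37 = $22,426,295.69.
Current sales = 239,760 × $293.37 = $70,338,391.20.
Margin of safety = ($70,338,391.20 − $22,426,295.69) ÷ $70,338,391.20 = 68.1%.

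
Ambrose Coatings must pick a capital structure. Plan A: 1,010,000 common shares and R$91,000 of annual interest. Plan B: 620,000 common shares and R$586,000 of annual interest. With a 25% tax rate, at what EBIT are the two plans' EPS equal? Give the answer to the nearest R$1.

R$1,372,923

At indifference, (EBIT − 91,000)(1 − t)/1,010,000 = (EBIT − 586,000)(1 − t)/620,000.
Cancelling (1 − t) and cross-multiplying: 620,000·(EBIT − 91,000) = 1,010,000·(EBIT − 586,000).
EBIT × (1,010,000 − 620,000) = 586,000 × 1,010,000 − 91,000 × 620,000 = 535,440,000,000, so EBIT = 535,440,000,000 ÷ 390,000 = 1,372,923.08.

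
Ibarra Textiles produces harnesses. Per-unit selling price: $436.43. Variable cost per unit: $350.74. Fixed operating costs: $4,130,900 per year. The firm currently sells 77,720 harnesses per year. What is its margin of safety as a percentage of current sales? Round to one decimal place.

Contribution margin per unit = $436.43 − $350.74 = $85.69. Break-even units = $4,130,900 ÷ $85.69 = 48,207.49; break-even revenue = 48,207.49 × $436.43 = $21,039,195.79.
Current sales = 77,720 × $436.43 = $33,919,339.60.
Margin of safety = ($33,919,339.60 − $21,039,195.79) ÷ $33,919,339.60 = 38.0%.

38.0%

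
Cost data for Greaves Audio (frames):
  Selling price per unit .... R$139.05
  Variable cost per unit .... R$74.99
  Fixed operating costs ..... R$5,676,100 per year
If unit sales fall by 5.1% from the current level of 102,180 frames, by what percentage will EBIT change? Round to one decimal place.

-38.4%

Contribution at this volume is 102,180 × R$64.06 = R$6,545,650.80.
Operating income = contribution − fixed costs = R$6,545,650.80 − R$5,676,100 = R$869,550.80.
So DOL = total CM / EBIT = R$6,545,650.80 / R$869,550.80 = 7.5276.
%ΔEBIT = DOL × %ΔSales = 7.5276 × -5.1% = -38.4%.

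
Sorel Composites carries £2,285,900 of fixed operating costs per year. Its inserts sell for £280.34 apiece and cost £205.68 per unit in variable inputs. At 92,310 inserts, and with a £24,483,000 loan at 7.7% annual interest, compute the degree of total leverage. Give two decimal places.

Total contribution margin = 92,310 × £74.66 = £6,891,864.60.
Operating income = contribution − fixed costs = £6,891,864.60 − £2,285,900 = £4,605,964.60. Interest = £1,885,191.00.
DOL = £6,891,864.60 ÷ £4,605,964.60 = 1.4963; DFL = £4,605,964.60 ÷ £2,720,773.60 = 1.6929.
Combined leverage = 1.4963 × 1.6929 = 2.5331.

2.53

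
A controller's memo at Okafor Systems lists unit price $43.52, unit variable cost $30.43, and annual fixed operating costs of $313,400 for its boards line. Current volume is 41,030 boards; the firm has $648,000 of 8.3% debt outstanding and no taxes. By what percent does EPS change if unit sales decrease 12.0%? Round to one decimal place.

-37.9%

Contribution at this volume is 41,030 × $13.09 = $537,082.70.
Subtracting fixed costs: EBIT = $537,082.70 − $313,400 = $223,682.70.
Interest = $53,784.00, so EBIT − I = $169,898.70.
DCL = total CM / (EBIT − I) = $537,082.70 / $169,898.70 = 3.1612.
%ΔEPS = DCL × %ΔSales = 3.1612 × -12.0% = -37.9%.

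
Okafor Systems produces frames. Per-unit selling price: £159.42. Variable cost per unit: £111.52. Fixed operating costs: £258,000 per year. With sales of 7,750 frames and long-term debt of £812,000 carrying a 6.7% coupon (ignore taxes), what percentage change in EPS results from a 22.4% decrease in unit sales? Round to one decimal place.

-141.4%

At 7,750 units, contribution = 7,750 × £47.90 = £371,225.00.
Operating income = contribution − fixed costs = £371,225.00 − £258,000 = £113,225.00.
Interest = £54,404.00, so EBIT − I = £58,821.00.
DCL = total CM / (EBIT − I) = £371,225.00 / £58,821.00 = 6.3111.
%ΔEPS = DCL × %ΔSales = 6.3111 × -22.4% = -141.4%.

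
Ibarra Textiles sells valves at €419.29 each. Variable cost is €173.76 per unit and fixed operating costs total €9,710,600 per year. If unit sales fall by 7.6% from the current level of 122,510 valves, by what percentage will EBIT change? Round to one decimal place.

-11.2%

Contribution at this volume is 122,510 × €245.53 = €30,079,880.30.
Operating income = contribution − fixed costs = €30,079,880.30 − €9,710,600 = €20,369,280.30.
Degree of operating leverage = €30,079,880.30 / €20,369,280.30 = 1.4767.
%ΔEBIT = DOL × %ΔSales = 1.4767 × -7.6% = -11.2%.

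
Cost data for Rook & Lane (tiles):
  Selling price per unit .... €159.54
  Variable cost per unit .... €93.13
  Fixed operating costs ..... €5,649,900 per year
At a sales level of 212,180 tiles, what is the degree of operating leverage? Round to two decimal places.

At 212,180 units, contribution = 212,180 × €66.41 = €14,090,873.80.
Subtracting fixed costs: EBIT = €14,090,873.80 − €5,649,900 = €8,440,973.80.
So DOL = total CM / EBIT = €14,090,873.80 / €8,440,973.80 = 1.6693.

1.67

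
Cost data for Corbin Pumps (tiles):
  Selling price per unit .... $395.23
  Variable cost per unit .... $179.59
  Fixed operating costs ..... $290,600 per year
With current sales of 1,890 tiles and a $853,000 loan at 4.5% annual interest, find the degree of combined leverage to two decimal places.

5.19

At 1,890 units, contribution = 1,890 × $215.64 = $407,559.60.
EBIT = $407,559.60 − $290,600 = $116,959.60. Interest = $38,385.00.
DOL = $407,559.60 ÷ $116,959.60 = 3.4846; DFL = $116,959.60 ÷ $78,574.60 = 1.4885.
Combined leverage = 3.4846 × 1.4885 = 5.1868.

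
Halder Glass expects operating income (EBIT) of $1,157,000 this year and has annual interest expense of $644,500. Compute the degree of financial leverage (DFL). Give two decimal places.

Annual interest charges come to $644,500.00.
DFL = EBIT ÷ (EBIT − I) = $1,157,000 ÷ ($1,157,000 − $644,500.00) = $1,157,000 ÷ $512,500.00 = 2.2576.

2.26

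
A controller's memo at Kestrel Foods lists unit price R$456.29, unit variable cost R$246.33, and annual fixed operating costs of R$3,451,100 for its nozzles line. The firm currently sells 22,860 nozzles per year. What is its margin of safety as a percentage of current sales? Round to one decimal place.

28.1%

Each unit contributes R$456.29 − R$246.33 = R$209.96. Break-even units = R$3,451,100 ÷ R$209.96 = 16,436.94; break-even revenue = 16,436.94 × R$456.29 = R$7,500,011.52.
Current sales = 22,860 × R$456.29 = R$10,430,789.40.
Margin of safety = (R$10,430,789.40 − R$7,500,011.52) ÷ R$10,430,789.40 = 28.1%.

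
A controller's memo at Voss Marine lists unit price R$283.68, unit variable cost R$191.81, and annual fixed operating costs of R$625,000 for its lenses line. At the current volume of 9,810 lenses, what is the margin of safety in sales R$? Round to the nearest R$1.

R$853,000

Contribution margin per unit = R$283.68 − R$191.81 = R$91.87. Break-even units = R$625,000 ÷ R$91.87 = 6,803.09; break-even revenue = 6,803.09 × R$283.68 = R$1,929,900.95.
Actual sales revenue = 9,810 × R$283.68 = R$2,782,900.80.
Margin of safety = R$2,782,900.80 − R$1,929,900.95 = R$853,000.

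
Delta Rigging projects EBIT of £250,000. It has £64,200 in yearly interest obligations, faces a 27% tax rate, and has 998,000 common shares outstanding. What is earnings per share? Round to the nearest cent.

£0.14

Pre-tax income = £250,000 − £64,200.00 = £185,800.00.
After tax at 27%: net income = £185,800.00 × 0.73 = £135,634.00.
EPS = £135,634.00 ÷ 998,000 = £0.14.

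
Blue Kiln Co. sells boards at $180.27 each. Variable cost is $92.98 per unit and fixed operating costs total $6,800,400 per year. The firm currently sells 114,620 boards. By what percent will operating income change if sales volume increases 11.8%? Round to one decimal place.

+36.8%

Total contribution margin = 114,620 × $87.29 = $10,005,179.80.
Operating income = contribution − fixed costs = $10,005,179.80 − $6,800,400 = $3,204,779.80.
Degree of operating leverage = $10,005,179.80 / $3,204,779.80 = 3.1220.
So EBIT moves 3.1220 × (+11.8%) = +36.8%.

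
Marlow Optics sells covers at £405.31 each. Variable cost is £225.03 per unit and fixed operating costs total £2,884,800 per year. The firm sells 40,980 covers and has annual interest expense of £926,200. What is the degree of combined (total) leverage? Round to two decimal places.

At 40,980 units, contribution = 40,980 × £180.28 = £7,387,874.40.
EBIT = £7,387,874.40 − £2,884,800 = £4,503,074.40. Interest = £926,200.00, so EBIT − I = £3,576,874.40.
DCL = contribution ÷ (EBIT − I) = £7,387,874.40 ÷ £3,576,874.40 = 2.0655.

2.07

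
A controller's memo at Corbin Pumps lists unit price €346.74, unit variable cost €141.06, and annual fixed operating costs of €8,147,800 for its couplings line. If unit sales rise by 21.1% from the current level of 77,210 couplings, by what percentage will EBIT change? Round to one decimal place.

Contribution at this volume is 77,210 × €205.68 = €15,880,552.80.
EBIT = €15,880,552.80 − €8,147,800 = €7,732,752.80.
Degree of operating leverage = €15,880,552.80 / €7,732,752.80 = 2.0537.
Operating income changes by 2.0537 × +21.1% = +43.3%.

+43.3%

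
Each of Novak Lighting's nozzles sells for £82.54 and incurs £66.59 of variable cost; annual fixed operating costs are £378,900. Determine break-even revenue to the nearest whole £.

Contribution margin per unit = £82.54 − £66.59 = £15.95, a CM ratio of £15.95 ÷ £82.54 = 0.1932.
Break-even revenue = fixed costs × price ÷ CM = £378,900 × £82.54 ÷ £15.95 = £1,960,778.

£1,960,778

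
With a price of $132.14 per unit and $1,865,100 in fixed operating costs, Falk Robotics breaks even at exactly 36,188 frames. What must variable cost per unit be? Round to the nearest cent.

$80.60

Contribution per unit must be FC / Q = $1,865,100 / 36,188 = $51.5392.
Hence VC = price − CM = $132.14 − $51.5392 = $80.60.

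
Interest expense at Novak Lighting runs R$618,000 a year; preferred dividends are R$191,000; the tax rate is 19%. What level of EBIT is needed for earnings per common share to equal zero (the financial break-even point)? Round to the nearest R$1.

R$853,802

Grossing the preferred dividend up to pre-tax terms: R$191,000 / (1 − 0.19) = R$235,802.47.
EPS = 0 when EBIT covers interest plus the pre-tax preferred burden: R$618,000 + R$235,802.47 = R$853,802.47.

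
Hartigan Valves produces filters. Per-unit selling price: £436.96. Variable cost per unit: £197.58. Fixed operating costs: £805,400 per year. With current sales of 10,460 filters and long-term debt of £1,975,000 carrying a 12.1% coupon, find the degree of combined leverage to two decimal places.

Total contribution margin = 10,460 × £239.38 = £2,503,914.80.
Subtracting fixed costs: EBIT = £2,503,914.80 − £805,400 = £1,698,514.80. Interest = £238,975.00.
DOL = £2,503,914.80 ÷ £1,698,514.80 = 1.4742; DFL = £1,698,514.80 ÷ £1,459,539.80 = 1.1637.
DCL = DOL × DFL = 1.4742 × 1.1637 = 1.7155.

1.72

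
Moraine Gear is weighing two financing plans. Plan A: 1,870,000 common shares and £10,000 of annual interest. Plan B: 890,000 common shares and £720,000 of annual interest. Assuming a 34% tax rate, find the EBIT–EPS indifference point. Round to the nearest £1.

At indifference, (EBIT − 10,000)(1 − t)/1,870,000 = (EBIT − 720,000)(1 − t)/890,000.
Cancelling (1 − t) and cross-multiplying: 890,000·(EBIT − 10,000) = 1,870,000·(EBIT − 720,000).
Solving, EBIT = (720,000·1,870,000 − 10,000·890,000) / (1,870,000 − 890,000) = 1,337,500,000,000 / 980,000 = 1,364,795.92.

£1,364,796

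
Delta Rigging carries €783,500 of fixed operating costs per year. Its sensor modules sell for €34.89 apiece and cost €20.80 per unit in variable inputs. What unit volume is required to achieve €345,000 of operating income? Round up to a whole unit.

80,093 sensor modules

Unit CM = price − variable cost = €34.89 − €20.80 = €14.09.
Units = (FC + target) / CM = (€783,500 + €345,000) / €14.09 = 80,092.26, so 80,093 sensor modules.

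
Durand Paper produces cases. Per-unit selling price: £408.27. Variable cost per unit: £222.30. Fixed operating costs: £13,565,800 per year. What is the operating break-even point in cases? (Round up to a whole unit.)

72,947 cases

Unit CM = price − variable cost = £408.27 − £222.30 = £185.97.
Break-even volume = fixed costs ÷ CM per unit = £13,565,800 ÷ £185.97 = 72,946.17, so 72,947 cases.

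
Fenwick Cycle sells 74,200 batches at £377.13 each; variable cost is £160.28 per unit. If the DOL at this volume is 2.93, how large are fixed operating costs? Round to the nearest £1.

£10,598,710

At 74,200 units, contribution = 74,200 × £216.85 = £16,090,270.00.
DOL = contribution / EBIT, so EBIT = £16,090,270.00 / 2.93 = £5,491,559.73.
And FC = contribution − EBIT = £16,090,270.00 − £5,491,559.73 = £10,598,710.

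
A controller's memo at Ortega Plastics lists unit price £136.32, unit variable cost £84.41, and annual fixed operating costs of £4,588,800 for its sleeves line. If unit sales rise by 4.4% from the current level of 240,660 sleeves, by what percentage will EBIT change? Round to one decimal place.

+7.0%

Contribution at this volume is 240,660 × £51.91 = £12,492,660.60.
Operating income = contribution − fixed costs = £12,492,660.60 − £4,588,800 = £7,903,860.60.
Degree of operating leverage = £12,492,660.60 / £7,903,860.60 = 1.5806.
%ΔEBIT = DOL × %ΔSales = 1.5806 × +4.4% = +7.0%.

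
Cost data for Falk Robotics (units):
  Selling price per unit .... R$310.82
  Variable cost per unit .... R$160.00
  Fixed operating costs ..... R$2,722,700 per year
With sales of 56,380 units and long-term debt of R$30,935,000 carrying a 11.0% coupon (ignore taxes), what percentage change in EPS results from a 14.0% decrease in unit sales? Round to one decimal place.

-50.1%

Contribution at this volume is 56,380 × R$150.82 = R$8,503,231.60.
Subtracting fixed costs: EBIT = R$8,503,231.60 − R$2,722,700 = R$5,780,531.60.
Interest = R$3,402,850.00, so EBIT − I = R$2,377,681.60.
DCL = total CM / (EBIT − I) = R$8,503,231.60 / R$2,377,681.60 = 3.5763.
EPS therefore changes by 3.5763 × (-14.0%) = -50.1%.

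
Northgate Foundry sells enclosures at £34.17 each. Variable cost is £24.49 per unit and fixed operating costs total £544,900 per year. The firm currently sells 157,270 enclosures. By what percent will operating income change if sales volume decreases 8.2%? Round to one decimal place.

-12.8%

Total contribution margin = 157,270 × £9.68 = £1,522,373.60.
EBIT = £1,522,373.60 − £544,900 = £977,473.60.
Degree of operating leverage = £1,522,373.60 / £977,473.60 = 1.5575.
Operating income changes by 1.5575 × -8.2% = -12.8%.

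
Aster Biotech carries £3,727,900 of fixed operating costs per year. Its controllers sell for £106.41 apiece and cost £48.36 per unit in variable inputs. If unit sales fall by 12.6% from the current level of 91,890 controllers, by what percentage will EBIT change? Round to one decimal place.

-41.8%

Total contribution margin = 91,890 × £58.05 = £5,334,214.50.
Subtracting fixed costs: EBIT = £5,334,214.50 − £3,727,900 = £1,606,314.50.
So DOL = total CM / EBIT = £5,334,214.50 / £1,606,314.50 = 3.3208.
So EBIT moves 3.3208 × (-12.6%) = -41.8%.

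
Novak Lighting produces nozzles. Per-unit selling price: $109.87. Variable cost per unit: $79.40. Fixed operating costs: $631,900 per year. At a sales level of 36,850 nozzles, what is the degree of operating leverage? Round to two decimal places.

2.29

Contribution at this volume is 36,850 × $30.47 = $1,122,819.50.
Operating income = contribution − fixed costs = $1,122,819.50 − $631,900 = $490,919.50.
Degree of operating leverage = $1,122,819.50 / $490,919.50 = 2.2872.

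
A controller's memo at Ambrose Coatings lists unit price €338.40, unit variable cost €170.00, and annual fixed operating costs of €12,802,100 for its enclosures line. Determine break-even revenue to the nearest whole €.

€25,725,835

Contribution margin per unit = €338.40 − €170.00 = €168.40, a CM ratio of €168.40 ÷ €338.40 = 0.4976.
Break-even revenue = fixed costs × price ÷ CM = €12,802,100 × €338.40 ÷ €168.40 = €25,725,835.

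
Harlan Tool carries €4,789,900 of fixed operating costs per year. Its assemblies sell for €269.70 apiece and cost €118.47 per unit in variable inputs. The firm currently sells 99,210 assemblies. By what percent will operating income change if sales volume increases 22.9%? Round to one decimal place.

+33.6%

At 99,210 units, contribution = 99,210 × €151.23 = €15,003,528.30.
Operating income = contribution − fixed costs = €15,003,528.30 − €4,789,900 = €10,213,628.30.
Degree of operating leverage = €15,003,528.30 / €10,213,628.30 = 1.4690.
Operating income changes by 1.4690 × +22.9% = +33.6%.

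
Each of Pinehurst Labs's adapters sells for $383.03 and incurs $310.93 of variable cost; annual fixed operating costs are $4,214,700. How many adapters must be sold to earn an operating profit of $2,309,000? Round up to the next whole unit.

90,482 adapters

Each unit contributes $383.03 − $310.93 = $72.10.
Units = (FC + target) / CM = ($4,214,700 + $2,309,000) / $72.10 = 90,481.28, so 90,482 adapters.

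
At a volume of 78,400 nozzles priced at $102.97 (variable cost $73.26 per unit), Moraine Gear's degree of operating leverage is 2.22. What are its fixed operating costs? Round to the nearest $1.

$1,280,046

At 78,400 units, contribution = 78,400 × $29.71 = $2,329,264.00.
DOL = contribution / EBIT, so EBIT = $2,329,264.00 / 2.22 = $1,049,218.02.
And FC = contribution − EBIT = $2,329,264.00 − $1,049,218.02 = $1,280,046.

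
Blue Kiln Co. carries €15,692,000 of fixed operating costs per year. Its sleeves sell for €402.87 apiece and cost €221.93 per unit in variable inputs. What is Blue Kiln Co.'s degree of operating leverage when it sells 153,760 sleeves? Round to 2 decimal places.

At 153,760 units, contribution = 153,760 × €180.94 = €27,821,334.40.
Subtracting fixed costs: EBIT = €27,821,334.40 − €15,692,000 = €12,129,334.40.
DOL = contribution ÷ EBIT = €27,821,334.40 ÷ €12,129,334.40 = 2.2937.

2.29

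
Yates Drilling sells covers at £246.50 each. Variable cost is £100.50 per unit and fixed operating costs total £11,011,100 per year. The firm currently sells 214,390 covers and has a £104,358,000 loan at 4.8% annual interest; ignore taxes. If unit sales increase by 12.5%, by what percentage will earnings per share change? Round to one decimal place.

+25.6%

At 214,390 units, contribution = 214,390 × £146.00 = £31,300,940.00.
Subtracting fixed costs: EBIT = £31,300,940.00 − £11,011,100 = £20,289,840.00.
After interest of £5,009,184.00, pre-tax earnings = £15,280,656.00.
Degree of combined leverage = contribution ÷ (EBIT − I) = £31,300,940.00 ÷ £15,280,656.00 = 2.0484.
EPS therefore changes by 2.0484 × (+12.5%) = +25.6%.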